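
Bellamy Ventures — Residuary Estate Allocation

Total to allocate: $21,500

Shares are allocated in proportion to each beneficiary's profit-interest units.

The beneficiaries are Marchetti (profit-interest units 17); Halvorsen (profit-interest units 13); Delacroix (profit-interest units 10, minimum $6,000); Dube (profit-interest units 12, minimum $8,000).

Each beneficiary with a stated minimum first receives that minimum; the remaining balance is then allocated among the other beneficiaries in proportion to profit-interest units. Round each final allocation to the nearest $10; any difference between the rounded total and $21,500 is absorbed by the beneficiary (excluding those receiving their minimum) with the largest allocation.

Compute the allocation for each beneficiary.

Marchetti: $4,250; Halvorsen: $3,250; Delacroix: $6,000; Dube: $8,000

Fund the minimums — Delacroix $6,000; Dube $8,000. Remaining pool $7,500.
Remaining pool split over remaining profit-interest units 30: Marchetti 4,250.00 → $4,250; Halvorsen 3,250.00 → $3,250.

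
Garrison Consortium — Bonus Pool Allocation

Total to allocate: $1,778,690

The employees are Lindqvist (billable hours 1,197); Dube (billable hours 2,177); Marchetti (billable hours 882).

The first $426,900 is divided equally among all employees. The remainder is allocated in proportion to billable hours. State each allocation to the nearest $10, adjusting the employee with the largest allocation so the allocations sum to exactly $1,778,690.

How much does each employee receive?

$426,900 shared equally gives $142,300 per employee.
Remainder $1,351,790 by billable hours (total 4,256): Lindqvist 380,190.94 → $380,190; Dube 691,458.37 → $691,460; Marchetti 280,140.69 → $280,140.
Totals: Lindqvist $142,300 + $380,190 = $522,490; Dube $142,300 + $691,460 = $833,760; Marchetti $142,300 + $280,140 = $422,440.

Lindqvist: $522,490; Dube: $833,760; Marchetti: $422,440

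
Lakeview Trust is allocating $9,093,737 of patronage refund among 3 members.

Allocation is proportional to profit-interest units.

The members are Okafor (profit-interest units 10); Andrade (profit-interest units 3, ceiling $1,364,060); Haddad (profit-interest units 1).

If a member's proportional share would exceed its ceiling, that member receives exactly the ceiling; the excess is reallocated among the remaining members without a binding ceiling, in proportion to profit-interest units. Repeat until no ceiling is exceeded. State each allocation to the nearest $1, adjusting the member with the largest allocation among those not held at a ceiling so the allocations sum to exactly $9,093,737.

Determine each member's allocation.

Okafor: $7,026,979; Andrade: $1,364,060; Haddad: $702,698

Combined profit-interest units = 14.
Unconstrained shares: Okafor 6,495,526.43; Andrade 1,948,657.93; Haddad 649,552.64.
Cap binds for Andrade ($1,364,060); balance $7,729,677 reallocated over remaining profit-interest units 11.
Remaining shares: Okafor 7,026,979.09 → $7,026,979; Haddad 702,697.91 → $702,698.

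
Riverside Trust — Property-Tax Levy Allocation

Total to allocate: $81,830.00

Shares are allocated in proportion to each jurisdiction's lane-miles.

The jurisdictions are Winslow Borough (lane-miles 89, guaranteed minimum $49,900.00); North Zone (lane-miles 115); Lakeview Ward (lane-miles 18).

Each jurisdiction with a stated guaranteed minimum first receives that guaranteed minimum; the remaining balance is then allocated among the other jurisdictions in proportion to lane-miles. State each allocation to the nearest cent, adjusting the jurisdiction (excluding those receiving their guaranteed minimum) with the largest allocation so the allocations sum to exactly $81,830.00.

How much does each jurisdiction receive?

Winslow Borough: $49,900.00 | North Zone: $27,608.65 | Lakeview Ward: $4,321.35

Fund the minimums — Winslow Borough $49,900.00. Balance $31,930.00.
Balance split over remaining lane-miles 133: North Zone 27,608.6466 → $27,608.65; Lakeview Ward 4,321.3534 → $4,321.35.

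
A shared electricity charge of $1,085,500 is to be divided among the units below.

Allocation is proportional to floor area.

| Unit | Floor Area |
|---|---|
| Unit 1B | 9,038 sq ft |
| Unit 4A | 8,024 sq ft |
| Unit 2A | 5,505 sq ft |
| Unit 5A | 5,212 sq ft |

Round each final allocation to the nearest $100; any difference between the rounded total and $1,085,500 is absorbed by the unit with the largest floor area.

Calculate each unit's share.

Unit 1B: $353,200 | Unit 4A: $313,500 | Unit 2A: $215,100 | Unit 5A: $203,700

Combined floor area = 9,038 + 8,024 + 5,505 + 5,212 = 27,779.
Raw shares: Unit 1B 353,171.42; Unit 4A 313,548.08; Unit 2A 215,114.92; Unit 5A 203,665.57.
Rounded to nearest $100: Unit 1B $353,200; Unit 4A $313,500; Unit 2A $215,100; Unit 5A $203,700. Sum = $1,085,500.
Rounded total matches; no reconciliation needed.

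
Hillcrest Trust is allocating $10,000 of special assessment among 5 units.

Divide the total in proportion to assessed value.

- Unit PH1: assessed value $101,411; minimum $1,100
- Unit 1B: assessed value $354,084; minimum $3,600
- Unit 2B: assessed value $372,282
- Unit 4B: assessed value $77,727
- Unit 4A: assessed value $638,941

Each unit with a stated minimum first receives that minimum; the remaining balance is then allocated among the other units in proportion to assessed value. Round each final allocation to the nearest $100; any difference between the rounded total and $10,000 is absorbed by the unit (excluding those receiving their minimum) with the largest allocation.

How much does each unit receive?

Unit PH1: $1,100 | Unit 1B: $3,600 | Unit 2B: $1,800 | Unit 4B: $400 | Unit 4A: $3,100

Fund the minimums — Unit PH1 $1,100; Unit 1B $3,600. Balance $5,300.
Balance split over remaining assessed value 1,088,950: Unit 2B 1,811.92 → $1,800; Unit 4B 378.30 → $400; Unit 4A 3,109.77 → $3,100.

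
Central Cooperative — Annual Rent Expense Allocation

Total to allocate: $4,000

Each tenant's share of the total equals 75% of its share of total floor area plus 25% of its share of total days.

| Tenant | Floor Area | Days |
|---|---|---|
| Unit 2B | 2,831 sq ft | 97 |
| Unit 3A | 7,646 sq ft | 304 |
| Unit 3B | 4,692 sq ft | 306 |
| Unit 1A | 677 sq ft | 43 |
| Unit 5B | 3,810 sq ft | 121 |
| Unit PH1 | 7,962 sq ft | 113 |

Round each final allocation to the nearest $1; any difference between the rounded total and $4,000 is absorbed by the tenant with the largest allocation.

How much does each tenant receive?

Totals — floor area 27,618, days 984.
Composite weights (75% floor area + 25% days): Unit 2B 0.1015; Unit 3A 0.2849; Unit 3B 0.2052; Unit 1A 0.0293; Unit 5B 0.1342; Unit PH1 0.2449.
Raw shares: Unit 2B 406.09; Unit 3A 1,139.49; Unit 3B 820.64; Unit 1A 117.24; Unit 5B 536.83; Unit PH1 979.71.
Rounded to nearest $1: Unit 2B $406; Unit 3A $1,139; Unit 3B $821; Unit 1A $117; Unit 5B $537; Unit PH1 $980. Sum = $4,000.
No rounding difference to absorb.

Unit 2B: $406; Unit 3A: $1,139; Unit 3B: $821; Unit 1A: $117; Unit 5B: $537; Unit PH1: $980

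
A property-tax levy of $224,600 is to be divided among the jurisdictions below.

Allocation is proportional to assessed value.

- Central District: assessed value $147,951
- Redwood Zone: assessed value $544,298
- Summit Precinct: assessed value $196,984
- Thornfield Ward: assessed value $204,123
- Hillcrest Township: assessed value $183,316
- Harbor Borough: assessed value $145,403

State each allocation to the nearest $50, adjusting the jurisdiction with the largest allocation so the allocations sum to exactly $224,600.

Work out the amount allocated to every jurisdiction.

Central District: $23,350 | Redwood Zone: $86,000 | Summit Precinct: $31,100 | Thornfield Ward: $32,250 | Hillcrest Township: $28,950 | Harbor Borough: $22,950

Combined assessed value = 1,422,075.
Pro-rata amounts: Central District 147,951/1,422,075 × $224,600 = 23,367.12; Redwood Zone 544,298/1,422,075 × $224,600 = 85,965.46; Summit Precinct 196,984/1,422,075 × $224,600 = 31,111.30; Thornfield Ward 204,123/1,422,075 × $224,600 = 32,238.82; Hillcrest Township 183,316/1,422,075 × $224,600 = 28,952.60; Harbor Borough 145,403/1,422,075 × $224,600 = 22,964.69.
After rounding ($50): Central District $23,350; Redwood Zone $85,950; Summit Precinct $31,100; Thornfield Ward $32,250; Hillcrest Township $28,950; Harbor Borough $22,950. Sum = $224,550.
Difference $224,600 − $224,550 = +$50 applied to largest allocation (Redwood Zone): Redwood Zone becomes $86,000.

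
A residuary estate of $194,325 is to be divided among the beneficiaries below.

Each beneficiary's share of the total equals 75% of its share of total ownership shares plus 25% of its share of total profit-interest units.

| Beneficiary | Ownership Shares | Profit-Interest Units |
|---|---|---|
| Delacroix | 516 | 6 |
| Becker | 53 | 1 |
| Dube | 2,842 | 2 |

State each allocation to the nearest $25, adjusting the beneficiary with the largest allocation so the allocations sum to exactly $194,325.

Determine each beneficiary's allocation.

Totals — ownership shares 3,411, profit-interest units 9.
Blended shares (75% ownership shares + 25% profit-interest units): Delacroix 0.2801; Becker 0.0394; Dube 0.6804.
Proportional shares: Delacroix 54,434.93; Becker 7,662.48; Dube 132,227.59.
Rounded to nearest $25: Delacroix $54,425; Becker $7,650; Dube $132,225. Sum = $194,300.
Difference $194,325 − $194,300 = +$25 applied to largest allocation (Dube): Dube becomes $132,250.

Delacroix: $54,425 | Becker: $7,650 | Dube: $132,250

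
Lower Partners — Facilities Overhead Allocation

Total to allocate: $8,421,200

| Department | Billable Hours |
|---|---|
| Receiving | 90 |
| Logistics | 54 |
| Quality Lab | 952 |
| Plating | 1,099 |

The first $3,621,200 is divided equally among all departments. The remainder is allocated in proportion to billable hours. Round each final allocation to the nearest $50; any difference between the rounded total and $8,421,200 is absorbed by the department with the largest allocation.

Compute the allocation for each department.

Receiving: $1,102,100; Logistics: $1,023,400; Quality Lab: $2,987,100; Plating: $3,308,600

First tranche $3,621,200 split equally: $905,300 each.
Remainder $4,800,000 by billable hours (total 2,195): Receiving 196,810.93 → $196,800; Logistics 118,086.56 → $118,100; Quality Lab 2,081,822.32 → $2,081,800; Plating 2,403,280.18 → $2,403,300.
Totals: Receiving $905,300 + $196,800 = $1,102,100; Logistics $905,300 + $118,100 = $1,023,400; Quality Lab $905,300 + $2,081,800 = $2,987,100; Plating $905,300 + $2,403,300 = $3,308,600.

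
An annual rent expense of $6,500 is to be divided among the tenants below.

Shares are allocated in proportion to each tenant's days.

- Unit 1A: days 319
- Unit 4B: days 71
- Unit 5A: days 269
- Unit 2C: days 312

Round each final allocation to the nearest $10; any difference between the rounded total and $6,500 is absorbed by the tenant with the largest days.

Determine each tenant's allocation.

Unit 1A: $2,130 | Unit 4B: $480 | Unit 5A: $1,800 | Unit 2C: $2,090

Sum of days: 971.
Proportional shares: Unit 1A 319/971 × $6,500 = 2,135.43; Unit 4B 71/971 × $6,500 = 475.28; Unit 5A 269/971 × $6,500 = 1,800.72; Unit 2C 312/971 × $6,500 = 2,088.57.
At nearest $10: Unit 1A $2,140; Unit 4B $480; Unit 5A $1,800; Unit 2C $2,090. Sum = $6,510.
Difference $6,500 − $6,510 = −$10 applied to largest days (Unit 1A): Unit 1A becomes $2,130.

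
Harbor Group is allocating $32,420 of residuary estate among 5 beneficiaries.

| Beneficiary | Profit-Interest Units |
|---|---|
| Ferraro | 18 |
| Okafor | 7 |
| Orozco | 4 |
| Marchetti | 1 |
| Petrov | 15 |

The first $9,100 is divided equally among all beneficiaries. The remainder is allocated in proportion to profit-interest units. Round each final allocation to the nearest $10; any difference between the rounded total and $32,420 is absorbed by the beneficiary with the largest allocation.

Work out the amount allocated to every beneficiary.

Ferraro: $11,150 · Okafor: $5,450 · Orozco: $3,890 · Marchetti: $2,340 · Petrov: $9,590

First tranche $9,100 split equally: $1,820 each.
Remainder $23,320 by profit-interest units (total 45): Ferraro 9,328.00 → $9,330; Okafor 3,627.56 → $3,630; Orozco 2,072.89 → $2,070; Marchetti 518.22 → $520; Petrov 7,773.33 → $7,770.
Totals: Ferraro $1,820 + $9,330 = $11,150; Okafor $1,820 + $3,630 = $5,450; Orozco $1,820 + $2,070 = $3,890; Marchetti $1,820 + $520 = $2,340; Petrov $1,820 + $7,770 = $9,590.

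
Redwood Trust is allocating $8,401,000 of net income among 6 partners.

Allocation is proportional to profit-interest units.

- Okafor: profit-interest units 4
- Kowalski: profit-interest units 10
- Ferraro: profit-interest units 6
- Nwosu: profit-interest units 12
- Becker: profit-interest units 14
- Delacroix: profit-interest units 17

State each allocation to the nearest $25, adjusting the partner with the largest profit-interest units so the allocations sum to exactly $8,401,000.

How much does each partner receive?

Profit-interest units total: 4 + 10 + 6 + 12 + 14 + 17 = 63.
Raw shares: Okafor 533,396.83; Kowalski 1,333,492.06; Ferraro 800,095.24; Nwosu 1,600,190.48; Becker 1,866,888.89; Delacroix 2,266,936.51.
Rounded to nearest $25: Okafor $533,400; Kowalski $1,333,500; Ferraro $800,100; Nwosu $1,600,200; Becker $1,866,900; Delacroix $2,266,925. Sum = $8,401,025.
Difference $8,401,000 − $8,401,025 = −$25 applied to largest profit-interest units (Delacroix): Delacroix becomes $2,266,900.

Okafor: $533,400 · Kowalski: $1,333,500 · Ferraro: $800,100 · Nwosu: $1,600,200 · Becker: $1,866,900 · Delacroix: $2,266,900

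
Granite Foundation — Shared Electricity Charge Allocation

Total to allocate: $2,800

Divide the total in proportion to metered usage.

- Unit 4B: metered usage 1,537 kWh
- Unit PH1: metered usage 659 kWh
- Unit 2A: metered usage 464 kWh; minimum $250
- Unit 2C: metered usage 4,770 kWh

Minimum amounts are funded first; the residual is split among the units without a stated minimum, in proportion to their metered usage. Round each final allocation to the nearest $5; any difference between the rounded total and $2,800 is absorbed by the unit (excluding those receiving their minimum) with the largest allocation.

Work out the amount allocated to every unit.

Unit 4B: $565 · Unit PH1: $240 · Unit 2A: $250 · Unit 2C: $1,745

Fund the minimums — Unit 2A $250. Balance $2,550.
Balance split over remaining metered usage 6,966: Unit 4B 562.64 → $565; Unit PH1 241.24 → $240; Unit 2C 1,746.12 → $1,745.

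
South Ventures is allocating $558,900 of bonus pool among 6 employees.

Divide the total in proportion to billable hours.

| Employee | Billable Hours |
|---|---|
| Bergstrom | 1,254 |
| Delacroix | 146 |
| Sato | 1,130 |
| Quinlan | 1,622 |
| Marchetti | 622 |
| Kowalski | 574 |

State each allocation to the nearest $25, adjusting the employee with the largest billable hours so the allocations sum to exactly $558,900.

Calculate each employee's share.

Total billable hours = 5,348.
Pro-rata amounts: Bergstrom 1,254/5,348 × $558,900 = 131,050.97; Delacroix 146/5,348 × $558,900 = 15,257.93; Sato 1,130/5,348 × $558,900 = 118,092.18; Quinlan 1,622/5,348 × $558,900 = 169,509.31; Marchetti 622/5,348 × $558,900 = 65,002.95; Kowalski 574/5,348 × $558,900 = 59,986.65.
Rounded to nearest $25: Bergstrom $131,050; Delacroix $15,250; Sato $118,100; Quinlan $169,500; Marchetti $65,000; Kowalski $59,975. Sum = $558,875.
Difference $558,900 − $558,875 = +$25 applied to largest billable hours (Quinlan): Quinlan becomes $169,525.

Bergstrom: $131,050 | Delacroix: $15,250 | Sato: $118,100 | Quinlan: $169,525 | Marchetti: $65,000 | Kowalski: $59,975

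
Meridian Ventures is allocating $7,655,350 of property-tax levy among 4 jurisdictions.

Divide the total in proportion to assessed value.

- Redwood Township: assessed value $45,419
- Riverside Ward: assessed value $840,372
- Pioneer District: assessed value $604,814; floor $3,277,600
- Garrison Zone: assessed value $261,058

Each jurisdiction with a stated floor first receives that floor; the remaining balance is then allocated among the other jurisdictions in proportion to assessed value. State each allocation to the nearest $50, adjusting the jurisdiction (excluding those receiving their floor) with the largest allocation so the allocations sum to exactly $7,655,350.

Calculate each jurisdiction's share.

Redwood Township: $173,350 · Riverside Ward: $3,207,900 · Pioneer District: $3,277,600 · Garrison Zone: $996,500

Guaranteed amounts: Pioneer District $3,277,600. Balance $4,377,750.
Balance split over remaining assessed value 1,146,849: Redwood Township 173,373.33 → $173,350; Riverside Ward 3,207,866.53 → $3,207,850; Garrison Zone 996,510.14 → $996,500.
Rounding difference +$50 applied to Riverside Ward → $3,207,900.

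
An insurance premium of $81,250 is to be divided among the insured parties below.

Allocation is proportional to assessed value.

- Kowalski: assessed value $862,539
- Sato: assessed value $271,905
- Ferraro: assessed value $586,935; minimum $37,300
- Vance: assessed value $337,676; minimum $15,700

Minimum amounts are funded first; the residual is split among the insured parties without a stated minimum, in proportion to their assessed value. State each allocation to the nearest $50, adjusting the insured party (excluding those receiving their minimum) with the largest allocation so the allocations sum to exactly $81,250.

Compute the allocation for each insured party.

Fund the minimums — Ferraro $37,300; Vance $15,700. Balance $28,250.
Balance split over remaining assessed value 1,134,444: Kowalski 21,479.00 → $21,500; Sato 6,771.00 → $6,750.

Kowalski: $21,500 · Sato: $6,750 · Ferraro: $37,300 · Vance: $15,700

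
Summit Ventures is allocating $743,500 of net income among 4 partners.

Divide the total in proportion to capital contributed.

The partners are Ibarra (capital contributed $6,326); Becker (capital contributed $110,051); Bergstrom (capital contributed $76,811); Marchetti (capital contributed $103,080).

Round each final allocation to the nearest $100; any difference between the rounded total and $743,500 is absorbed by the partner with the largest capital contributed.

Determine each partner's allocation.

Ibarra: $15,900 | Becker: $276,100 | Bergstrom: $192,800 | Marchetti: $258,700

Capital contributed total: 296,268.
Pro-rata amounts: Ibarra 6,326/296,268 × $743,500 = 15,875.43; Becker 110,051/296,268 × $743,500 = 276,178.73; Bergstrom 76,811/296,268 × $743,500 = 192,761.21; Marchetti 103,080/296,268 × $743,500 = 258,684.64.
Rounded to nearest $100: Ibarra $15,900; Becker $276,200; Bergstrom $192,800; Marchetti $258,700. Sum = $743,600.
Difference $743,500 − $743,600 = −$100 applied to largest capital contributed (Becker): Becker becomes $276,100.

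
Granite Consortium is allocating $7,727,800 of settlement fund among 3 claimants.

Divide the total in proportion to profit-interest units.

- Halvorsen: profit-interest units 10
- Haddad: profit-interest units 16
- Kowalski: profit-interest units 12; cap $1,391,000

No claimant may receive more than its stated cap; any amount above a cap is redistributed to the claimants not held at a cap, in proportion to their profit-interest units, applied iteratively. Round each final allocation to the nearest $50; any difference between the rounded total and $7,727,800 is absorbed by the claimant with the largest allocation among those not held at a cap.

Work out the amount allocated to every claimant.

Combined profit-interest units = 38.
Proportional shares (ignoring caps): Halvorsen 2,033,631.58; Haddad 3,253,810.53; Kowalski 2,440,357.89.
Held at cap: Kowalski ($1,391,000); residual $6,336,800 reallocated over remaining profit-interest units 26.
Remaining shares: Halvorsen 2,437,230.77 → $2,437,250; Haddad 3,899,569.23 → $3,899,550.

Halvorsen: $2,437,250 · Haddad: $3,899,550 · Kowalski: $1,391,000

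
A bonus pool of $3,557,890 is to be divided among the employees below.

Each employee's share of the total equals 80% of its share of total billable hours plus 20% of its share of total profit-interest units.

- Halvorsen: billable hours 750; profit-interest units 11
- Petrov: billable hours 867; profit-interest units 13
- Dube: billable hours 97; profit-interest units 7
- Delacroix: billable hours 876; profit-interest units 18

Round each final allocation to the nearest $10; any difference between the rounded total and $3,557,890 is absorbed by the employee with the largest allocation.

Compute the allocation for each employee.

Halvorsen: $983,960; Petrov: $1,141,590; Dube: $208,250; Delacroix: $1,224,090

Totals — billable hours 2,590, profit-interest units 49.
Composite weights (80% billable hours + 20% profit-interest units): Halvorsen 0.2766; Petrov 0.3209; Dube 0.0585; Delacroix 0.3440.
Pro-rata amounts: Halvorsen 983,963.62; Petrov 1,141,586.19; Dube 208,253.33; Delacroix 1,224,086.85.
After rounding ($10): Halvorsen $983,960; Petrov $1,141,590; Dube $208,250; Delacroix $1,224,090. Sum = $3,557,890.
Rounded total matches; no reconciliation needed.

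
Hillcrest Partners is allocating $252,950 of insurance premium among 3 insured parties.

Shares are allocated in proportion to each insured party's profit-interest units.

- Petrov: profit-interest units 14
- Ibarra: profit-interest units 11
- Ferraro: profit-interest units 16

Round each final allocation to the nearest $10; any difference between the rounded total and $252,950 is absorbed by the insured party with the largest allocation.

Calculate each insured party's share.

Petrov: $86,370; Ibarra: $67,860; Ferraro: $98,720

Sum of profit-interest units: 41.
Unrounded shares: Petrov 14/41 × $252,950 = 86,373.17; Ibarra 11/41 × $252,950 = 67,864.63; Ferraro 16/41 × $252,950 = 98,712.20.
Rounded to nearest $10: Petrov $86,370; Ibarra $67,860; Ferraro $98,710. Sum = $252,940.
Difference $252,950 − $252,940 = +$10 applied to largest allocation (Ferraro): Ferraro becomes $98,720.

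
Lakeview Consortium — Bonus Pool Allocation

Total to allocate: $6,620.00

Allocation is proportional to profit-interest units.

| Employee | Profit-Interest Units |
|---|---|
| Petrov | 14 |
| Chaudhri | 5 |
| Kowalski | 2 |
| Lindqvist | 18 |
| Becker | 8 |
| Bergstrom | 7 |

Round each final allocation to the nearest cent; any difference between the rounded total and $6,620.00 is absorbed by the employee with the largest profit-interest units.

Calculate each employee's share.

Combined profit-interest units = 14 + 5 + 2 + 18 + 8 + 7 = 54.
Unrounded shares: Petrov 1,716.2963; Chaudhri 612.9630; Kowalski 245.1852; Lindqvist 2,206.6667; Becker 980.7407; Bergstrom 858.1481.
Rounded to nearest cent: Petrov $1,716.30; Chaudhri $612.96; Kowalski $245.19; Lindqvist $2,206.67; Becker $980.74; Bergstrom $858.15. Sum = $6,620.01.
Difference $6,620.00 − $6,620.01 = −$0.01 applied to largest profit-interest units (Lindqvist): Lindqvist becomes $2,206.66.

Petrov: $1,716.30 | Chaudhri: $612.96 | Kowalski: $245.19 | Lindqvist: $2,206.66 | Becker: $980.74 | Bergstrom: $858.15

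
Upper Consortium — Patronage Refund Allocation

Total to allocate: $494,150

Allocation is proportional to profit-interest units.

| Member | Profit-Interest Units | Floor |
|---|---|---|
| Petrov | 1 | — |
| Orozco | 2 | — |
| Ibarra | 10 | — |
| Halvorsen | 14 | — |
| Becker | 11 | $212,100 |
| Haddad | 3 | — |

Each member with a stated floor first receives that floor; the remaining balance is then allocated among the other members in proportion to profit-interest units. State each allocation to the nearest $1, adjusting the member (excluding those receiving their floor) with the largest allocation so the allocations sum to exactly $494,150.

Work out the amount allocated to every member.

Fund the minimums — Becker $212,100. Residual $282,050.
Residual split over remaining profit-interest units 30: Petrov 9,401.67 → $9,402; Orozco 18,803.33 → $18,803; Ibarra 94,016.67 → $94,017; Halvorsen 131,623.33 → $131,623; Haddad 28,205.00 → $28,205.

Petrov: $9,402; Orozco: $18,803; Ibarra: $94,017; Halvorsen: $131,623; Becker: $212,100; Haddad: $28,205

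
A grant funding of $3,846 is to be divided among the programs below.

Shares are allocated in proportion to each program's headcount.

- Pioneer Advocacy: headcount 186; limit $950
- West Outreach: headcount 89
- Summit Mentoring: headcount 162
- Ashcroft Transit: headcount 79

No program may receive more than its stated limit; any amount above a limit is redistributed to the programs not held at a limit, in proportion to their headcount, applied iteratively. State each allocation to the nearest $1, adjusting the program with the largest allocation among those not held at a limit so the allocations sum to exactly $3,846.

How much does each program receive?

Total headcount = 516.
Proportional shares (ignoring caps): Pioneer Advocacy 1,386.35; West Outreach 663.36; Summit Mentoring 1,207.47; Ashcroft Transit 588.83.
Cap binds for Pioneer Advocacy ($950); residual $2,896 reallocated over remaining headcount 330.
Remaining shares: West Outreach 781.04 → $781; Summit Mentoring 1,421.67 → $1,422; Ashcroft Transit 693.28 → $693.

Pioneer Advocacy: $950 | West Outreach: $781 | Summit Mentoring: $1,422 | Ashcroft Transit: $693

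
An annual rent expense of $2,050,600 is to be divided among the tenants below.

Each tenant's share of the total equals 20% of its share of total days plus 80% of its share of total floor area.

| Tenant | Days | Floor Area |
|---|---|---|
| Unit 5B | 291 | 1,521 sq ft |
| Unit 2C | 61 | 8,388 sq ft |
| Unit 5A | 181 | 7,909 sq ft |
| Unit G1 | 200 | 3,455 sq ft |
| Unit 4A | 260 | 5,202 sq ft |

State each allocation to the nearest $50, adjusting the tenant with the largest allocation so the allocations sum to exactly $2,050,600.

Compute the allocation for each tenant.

Unit 5B: $214,450 · Unit 2C: $544,950 · Unit 5A: $564,800 · Unit G1: $296,700 · Unit 4A: $429,700

Days total 993; floor area total 26,475.
Composite weights (20% days + 80% floor area): Unit 5B 0.1046; Unit 2C 0.2657; Unit 5A 0.2754; Unit G1 0.1447; Unit 4A 0.2096.
Proportional shares: Unit 5B 214,432.50; Unit 2C 544,942.35; Unit 5A 564,823.23; Unit G1 296,685.63; Unit 4A 429,716.29.
At nearest $50: Unit 5B $214,450; Unit 2C $544,950; Unit 5A $564,800; Unit G1 $296,700; Unit 4A $429,700. Sum = $2,050,600.
No rounding difference to absorb.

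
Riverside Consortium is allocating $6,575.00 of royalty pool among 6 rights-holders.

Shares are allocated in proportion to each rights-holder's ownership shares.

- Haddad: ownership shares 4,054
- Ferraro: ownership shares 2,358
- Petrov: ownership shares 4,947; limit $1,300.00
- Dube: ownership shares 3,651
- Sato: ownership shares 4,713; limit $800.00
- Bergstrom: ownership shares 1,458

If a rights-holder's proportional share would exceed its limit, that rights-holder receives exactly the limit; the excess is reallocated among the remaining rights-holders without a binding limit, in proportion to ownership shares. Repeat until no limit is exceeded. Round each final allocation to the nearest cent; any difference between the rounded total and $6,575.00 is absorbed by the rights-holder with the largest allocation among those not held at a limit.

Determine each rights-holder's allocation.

Ownership shares total: 21,181.
Pro-rata shares before constraints: Haddad 1,258.4415; Ferraro 731.9697; Petrov 1,535.6463; Dube 1,133.3424; Sato 1,463.0081; Bergstrom 452.5919.
Held at cap: Petrov ($1,300.00), Sato ($800.00); residual $4,475.00 reallocated over remaining ownership shares 11,521.
Remaining shares: Haddad 1,574.6593 → $1,574.66; Ferraro 915.8971 → $915.90; Dube 1,418.1256 → $1,418.13; Bergstrom 566.3180 → $566.32.
Rounding difference −$0.01 applied to Haddad → $1,574.65.

Haddad: $1,574.65; Ferraro: $915.90; Petrov: $1,300.00; Dube: $1,418.13; Sato: $800.00; Bergstrom: $566.32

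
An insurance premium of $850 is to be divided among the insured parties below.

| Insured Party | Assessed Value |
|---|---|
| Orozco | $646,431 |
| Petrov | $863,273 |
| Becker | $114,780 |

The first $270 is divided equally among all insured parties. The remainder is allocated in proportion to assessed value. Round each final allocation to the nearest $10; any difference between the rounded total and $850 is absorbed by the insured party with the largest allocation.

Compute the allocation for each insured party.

Equal tier: $270 ÷ 3 = $90 apiece.
Remainder $580 by assessed value (total 1,624,484): Orozco 230.80 → $230; Petrov 308.22 → $310; Becker 40.98 → $40.
Totals: Orozco $90 + $230 = $320; Petrov $90 + $310 = $400; Becker $90 + $40 = $130.

Orozco: $320 | Petrov: $400 | Becker: $130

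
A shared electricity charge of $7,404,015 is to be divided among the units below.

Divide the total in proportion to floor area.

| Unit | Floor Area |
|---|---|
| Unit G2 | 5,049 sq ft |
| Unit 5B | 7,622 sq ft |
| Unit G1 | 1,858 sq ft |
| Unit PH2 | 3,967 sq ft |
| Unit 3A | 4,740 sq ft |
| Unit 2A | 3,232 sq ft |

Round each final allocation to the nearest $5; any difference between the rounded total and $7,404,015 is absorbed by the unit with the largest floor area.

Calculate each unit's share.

Combined floor area = 26,468.
Pro-rata amounts: Unit G2 5,049/26,468 × $7,404,015 = 1,412,379.92; Unit 5B 7,622/26,468 × $7,404,015 = 2,132,137.01; Unit G1 1,858/26,468 × $7,404,015 = 519,746.86; Unit PH2 3,967/26,468 × $7,404,015 = 1,109,707.10; Unit 3A 4,740/26,468 × $7,404,015 = 1,325,941.93; Unit 2A 3,232/26,468 × $7,404,015 = 904,102.18.
Rounded to nearest $5: Unit G2 $1,412,380; Unit 5B $2,132,135; Unit G1 $519,745; Unit PH2 $1,109,705; Unit 3A $1,325,940; Unit 2A $904,100. Sum = $7,404,005.
Difference $7,404,015 − $7,404,005 = +$10 applied to largest floor area (Unit 5B): Unit 5B becomes $2,132,145.

Unit G2: $1,412,380; Unit 5B: $2,132,145; Unit G1: $519,745; Unit PH2: $1,109,705; Unit 3A: $1,325,940; Unit 2A: $904,100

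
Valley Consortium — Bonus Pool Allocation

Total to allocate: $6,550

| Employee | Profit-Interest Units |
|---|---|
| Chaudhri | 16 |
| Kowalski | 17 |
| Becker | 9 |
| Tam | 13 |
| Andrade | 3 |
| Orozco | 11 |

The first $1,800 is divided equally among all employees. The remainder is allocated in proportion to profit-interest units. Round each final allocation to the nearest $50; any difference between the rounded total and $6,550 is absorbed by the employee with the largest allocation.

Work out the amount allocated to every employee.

$1,800 shared equally gives $300 per employee.
Remainder $4,750 by profit-interest units (total 69): Chaudhri 1,101.45 → $1,100; Kowalski 1,170.29 → $1,150; Becker 619.57 → $600; Tam 894.93 → $900; Andrade 206.52 → $200; Orozco 757.25 → $750.
Rounding difference +$50 on remainder applied to Kowalski.
Totals: Chaudhri $300 + $1,100 = $1,400; Kowalski $300 + $1,200 = $1,500; Becker $300 + $600 = $900; Tam $300 + $900 = $1,200; Andrade $300 + $200 = $500; Orozco $300 + $750 = $1,050.

Chaudhri: $1,400; Kowalski: $1,500; Becker: $900; Tam: $1,200; Andrade: $500; Orozco: $1,050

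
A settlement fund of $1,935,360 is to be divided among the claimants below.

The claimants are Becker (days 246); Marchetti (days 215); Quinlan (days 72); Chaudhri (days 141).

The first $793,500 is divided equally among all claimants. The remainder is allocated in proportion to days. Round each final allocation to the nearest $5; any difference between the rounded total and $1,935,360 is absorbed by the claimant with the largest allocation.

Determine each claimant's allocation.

Becker: $615,135; Marchetti: $562,620; Quinlan: $320,355; Chaudhri: $437,250

First tranche $793,500 split equally: $198,375 each.
Remainder $1,141,860 by days (total 674): Becker 416,761.96 → $416,760; Marchetti 364,243.18 → $364,245; Quinlan 121,979.11 → $121,980; Chaudhri 238,875.76 → $238,875.
Totals: Becker $198,375 + $416,760 = $615,135; Marchetti $198,375 + $364,245 = $562,620; Quinlan $198,375 + $121,980 = $320,355; Chaudhri $198,375 + $238,875 = $437,250.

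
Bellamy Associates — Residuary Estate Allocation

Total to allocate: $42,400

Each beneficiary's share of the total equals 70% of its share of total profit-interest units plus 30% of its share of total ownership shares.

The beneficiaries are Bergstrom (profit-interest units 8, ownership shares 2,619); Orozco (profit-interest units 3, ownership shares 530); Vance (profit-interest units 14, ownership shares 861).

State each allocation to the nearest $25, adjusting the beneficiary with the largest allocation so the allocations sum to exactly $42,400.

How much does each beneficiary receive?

Bergstrom: $17,800 · Orozco: $5,250 · Vance: $19,350

Profit-interest units total 25; ownership shares total 4,010.
Composite weights (70% profit-interest units + 30% ownership shares): Bergstrom 0.4199; Orozco 0.1237; Vance 0.4564.
Unrounded shares: Bergstrom 17,805.25; Orozco 5,242.80; Vance 19,351.95.
Rounded to nearest $25: Bergstrom $17,800; Orozco $5,250; Vance $19,350. Sum = $42,400.
Sum already equals the total — no adjustment.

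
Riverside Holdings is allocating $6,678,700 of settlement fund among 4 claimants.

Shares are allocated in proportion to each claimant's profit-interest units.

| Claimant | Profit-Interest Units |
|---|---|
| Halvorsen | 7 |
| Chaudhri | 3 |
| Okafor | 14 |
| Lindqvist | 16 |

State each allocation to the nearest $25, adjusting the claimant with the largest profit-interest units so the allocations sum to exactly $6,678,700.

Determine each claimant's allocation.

Halvorsen: $1,168,775 · Chaudhri: $500,900 · Okafor: $2,337,550 · Lindqvist: $2,671,475

Total profit-interest units = 7 + 3 + 14 + 16 = 40.
Pro-rata amounts: Halvorsen 1,168,772.50; Chaudhri 500,902.50; Okafor 2,337,545.00; Lindqvist 2,671,480.00.
Rounded to nearest $25: Halvorsen $1,168,775; Chaudhri $500,900; Okafor $2,337,550; Lindqvist $2,671,475. Sum = $6,678,700.
Sum already equals the total — no adjustment.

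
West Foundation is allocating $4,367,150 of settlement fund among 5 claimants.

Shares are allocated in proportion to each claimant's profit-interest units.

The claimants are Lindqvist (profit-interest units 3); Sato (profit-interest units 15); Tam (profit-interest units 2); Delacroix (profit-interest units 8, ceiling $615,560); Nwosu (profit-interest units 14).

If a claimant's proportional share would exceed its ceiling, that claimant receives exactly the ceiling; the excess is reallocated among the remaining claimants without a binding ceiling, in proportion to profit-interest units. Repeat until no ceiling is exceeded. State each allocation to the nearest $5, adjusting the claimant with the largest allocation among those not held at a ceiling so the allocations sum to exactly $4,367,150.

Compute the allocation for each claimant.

Profit-interest units total: 42.
Proportional shares (ignoring caps): Lindqvist 311,939.29; Sato 1,559,696.43; Tam 207,959.52; Delacroix 831,838.10; Nwosu 1,455,716.67.
Capped: Delacroix ($615,560); residual $3,751,590 reallocated over remaining profit-interest units 34.
Remaining shares: Lindqvist 331,022.65 → $331,025; Sato 1,655,113.24 → $1,655,115; Tam 220,681.76 → $220,680; Nwosu 1,544,772.35 → $1,544,770.

Lindqvist: $331,025 | Sato: $1,655,115 | Tam: $220,680 | Delacroix: $615,560 | Nwosu: $1,544,770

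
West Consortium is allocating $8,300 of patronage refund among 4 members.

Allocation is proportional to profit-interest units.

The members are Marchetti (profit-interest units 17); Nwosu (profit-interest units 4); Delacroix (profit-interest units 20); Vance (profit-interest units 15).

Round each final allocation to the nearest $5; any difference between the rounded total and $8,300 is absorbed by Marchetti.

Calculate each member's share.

Sum of profit-interest units: 56.
Pro-rata amounts: Marchetti 17/56 × $8,300 = 2,519.64; Nwosu 4/56 × $8,300 = 592.86; Delacroix 20/56 × $8,300 = 2,964.29; Vance 15/56 × $8,300 = 2,223.21.
At nearest $5: Marchetti $2,520; Nwosu $595; Delacroix $2,965; Vance $2,225. Sum = $8,305.
Difference $8,300 − $8,305 = −$5 applied to Marchetti: Marchetti becomes $2,515.

Marchetti: $2,515 | Nwosu: $595 | Delacroix: $2,965 | Vance: $2,225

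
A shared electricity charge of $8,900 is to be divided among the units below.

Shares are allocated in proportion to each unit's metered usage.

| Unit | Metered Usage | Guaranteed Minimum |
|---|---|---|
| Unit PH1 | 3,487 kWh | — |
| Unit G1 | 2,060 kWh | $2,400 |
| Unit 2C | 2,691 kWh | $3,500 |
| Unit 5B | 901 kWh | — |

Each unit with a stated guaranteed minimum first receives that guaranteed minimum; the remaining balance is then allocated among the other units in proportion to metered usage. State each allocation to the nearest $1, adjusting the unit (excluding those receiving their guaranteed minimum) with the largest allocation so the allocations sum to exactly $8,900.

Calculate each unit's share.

Unit PH1: $2,384 · Unit G1: $2,400 · Unit 2C: $3,500 · Unit 5B: $616

Minimums first: Unit G1 $2,400; Unit 2C $3,500. Balance $3,000.
Balance split over remaining metered usage 4,388: Unit PH1 2,384.00 → $2,384; Unit 5B 616.00 → $616.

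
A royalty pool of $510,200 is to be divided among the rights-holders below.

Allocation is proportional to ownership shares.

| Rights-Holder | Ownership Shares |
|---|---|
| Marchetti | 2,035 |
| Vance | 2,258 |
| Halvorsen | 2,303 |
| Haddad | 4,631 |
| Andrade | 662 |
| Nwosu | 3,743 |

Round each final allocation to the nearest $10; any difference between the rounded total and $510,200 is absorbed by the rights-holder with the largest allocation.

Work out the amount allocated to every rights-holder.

Marchetti: $66,420 · Vance: $73,700 · Halvorsen: $75,170 · Haddad: $151,140 · Andrade: $21,610 · Nwosu: $122,160

Sum of ownership shares: 15,632.
Unrounded shares: Marchetti 2,035/15,632 × $510,200 = 66,418.69; Vance 2,258/15,632 × $510,200 = 73,697.01; Halvorsen 2,303/15,632 × $510,200 = 75,165.72; Haddad 4,631/15,632 × $510,200 = 151,147.40; Andrade 662/15,632 × $510,200 = 21,606.47; Nwosu 3,743/15,632 × $510,200 = 122,164.70.
At nearest $10: Marchetti $66,420; Vance $73,700; Halvorsen $75,170; Haddad $151,150; Andrade $21,610; Nwosu $122,160. Sum = $510,210.
Difference $510,200 − $510,210 = −$10 applied to largest allocation (Haddad): Haddad becomes $151,140.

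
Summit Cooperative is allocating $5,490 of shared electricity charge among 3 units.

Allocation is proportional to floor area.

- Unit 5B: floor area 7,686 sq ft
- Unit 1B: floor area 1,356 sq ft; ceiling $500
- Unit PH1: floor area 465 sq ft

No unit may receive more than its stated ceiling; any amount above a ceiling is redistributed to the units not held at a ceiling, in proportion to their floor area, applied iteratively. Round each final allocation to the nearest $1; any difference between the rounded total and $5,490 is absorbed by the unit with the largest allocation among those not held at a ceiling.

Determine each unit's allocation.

Total floor area = 9,507.
Unconstrained shares: Unit 5B 4,438.43; Unit 1B 783.05; Unit PH1 268.52.
Capped: Unit 1B ($500); balance $4,990 reallocated over remaining floor area 8,151.
Shares after redistribution: Unit 5B 4,705.33 → $4,705; Unit PH1 284.67 → $285.

Unit 5B: $4,705; Unit 1B: $500; Unit PH1: $285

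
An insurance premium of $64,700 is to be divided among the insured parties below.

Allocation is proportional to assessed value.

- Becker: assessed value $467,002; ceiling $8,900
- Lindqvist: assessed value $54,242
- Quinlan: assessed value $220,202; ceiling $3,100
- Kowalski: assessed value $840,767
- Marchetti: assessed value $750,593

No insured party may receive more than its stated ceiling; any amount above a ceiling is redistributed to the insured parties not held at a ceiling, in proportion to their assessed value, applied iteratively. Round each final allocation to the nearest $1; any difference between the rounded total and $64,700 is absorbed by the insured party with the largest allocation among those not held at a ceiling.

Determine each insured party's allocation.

Combined assessed value = 2,332,806.
Pro-rata shares before constraints: Becker 12,952.23; Lindqvist 1,504.39; Quinlan 6,107.27; Kowalski 23,318.54; Marchetti 20,817.58.
Held at cap: Becker ($8,900), Quinlan ($3,100); remaining pool $52,700 reallocated over remaining assessed value 1,645,602.
Redistributed shares: Lindqvist 1,737.09 → $1,737; Kowalski 26,925.36 → $26,925; Marchetti 24,037.56 → $24,038.

Becker: $8,900 · Lindqvist: $1,737 · Quinlan: $3,100 · Kowalski: $26,925 · Marchetti: $24,038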